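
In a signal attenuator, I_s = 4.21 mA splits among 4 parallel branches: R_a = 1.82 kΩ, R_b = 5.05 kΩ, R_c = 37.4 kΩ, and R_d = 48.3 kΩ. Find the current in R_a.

I ≈ 2.91 mA

Total conductance ΣG = 1/1.82 + 1/5.05 + 1/37.4 + 1/48.3 = 0.7949 (units of 1/kΩ).
R_a takes the fraction G_k/ΣG = 0.5495/0.7949 = 0.6912, so I = 4.21 × 0.6912 = 2.910 mA.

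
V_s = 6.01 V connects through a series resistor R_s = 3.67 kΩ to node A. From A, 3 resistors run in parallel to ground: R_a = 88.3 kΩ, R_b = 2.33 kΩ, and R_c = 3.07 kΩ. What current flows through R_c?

Equivalent of the parallel group: R_p = 1.305 kΩ.
V_A by voltage divider: V_A = 6.01 × 1.305/(3.67 + 1.305) = 1.577 V.
I(R_c) = V_A / R_c = 1.577/3.07 = 0.5135 mA.

I ≈ 0.514 mA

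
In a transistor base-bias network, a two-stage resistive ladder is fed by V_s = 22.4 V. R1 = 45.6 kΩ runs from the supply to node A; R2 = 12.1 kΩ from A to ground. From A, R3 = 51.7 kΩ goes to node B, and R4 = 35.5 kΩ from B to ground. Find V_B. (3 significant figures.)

V_B ≈ 1.72 V

Node A sees R2 in parallel with the series input of stage 2, R3 + R4 = 87.20 kΩ.
R2 ‖ (R3+R4) = 10.63 kΩ.
First divider: V_A = V_s · 10.63/(45.6 + 10.63) = 4.233 V.
Then the unloaded second divider: V_B = V_A × R4/(R3+R4) = 4.233 × 0.4071 = 1.723 V.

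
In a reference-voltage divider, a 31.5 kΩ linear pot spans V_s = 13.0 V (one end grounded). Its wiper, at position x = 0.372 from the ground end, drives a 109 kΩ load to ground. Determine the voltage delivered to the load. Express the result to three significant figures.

V_out ≈ 4.53 V

The pot divides into 19.78 kΩ above the wiper and 11.72 kΩ below.
(x·R_p) ‖ R_L = 10.58 kΩ.
Loaded-divider output: V_out = 13.0 × 0.3485 = 4.530 V.
(Unloaded: V_out = x·V_s = 4.84 V.)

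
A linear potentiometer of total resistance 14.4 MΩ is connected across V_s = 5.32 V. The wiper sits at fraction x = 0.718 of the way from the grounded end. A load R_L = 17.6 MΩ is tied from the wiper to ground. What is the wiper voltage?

V_out ≈ 3.28 V

Lower segment x·R_p = 10.34 MΩ; upper segment (1−x)·R_p = 4.061 MΩ.
Lower segment in parallel with the load: 10.34 ‖ 17.6 = 6.513 MΩ.
Loaded-divider output: V_out = 5.32 × 0.6160 = 3.277 V.
(Unloaded: V_out = x·V_s = 3.82 V.)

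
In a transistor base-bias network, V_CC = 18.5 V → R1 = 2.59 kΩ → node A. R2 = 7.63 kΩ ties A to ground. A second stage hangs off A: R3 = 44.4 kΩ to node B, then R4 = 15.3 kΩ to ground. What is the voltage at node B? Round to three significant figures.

V_B ≈ 3.43 V

Looking into the second stage from A: R3 + R4 = 59.70 kΩ appears in parallel with R2.
R2 ‖ (R3+R4) = 6.765 kΩ.
V_A = 18.5 × 6.765/(2.59 + 6.765) = 13.38 V.
Then the unloaded second divider: V_B = V_A × R4/(R3+R4) = 13.38 × 0.2563 = 3.429 V.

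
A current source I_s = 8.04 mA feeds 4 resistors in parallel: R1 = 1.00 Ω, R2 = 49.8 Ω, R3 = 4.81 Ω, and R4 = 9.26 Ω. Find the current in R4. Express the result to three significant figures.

Conductances: ΣG = 1/1.00 + 1/49.8 + 1/4.81 + 1/9.26 = 1.336 (1/Ω).
R4 takes the fraction G_k/ΣG = 0.1080/1.336 = 0.08083, so I = 8.04 × 0.08083 = 0.6499 mA.

I ≈ 0.650 mA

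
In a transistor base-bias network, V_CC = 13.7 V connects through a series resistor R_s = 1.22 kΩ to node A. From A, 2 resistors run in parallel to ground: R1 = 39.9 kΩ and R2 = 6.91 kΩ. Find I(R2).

Equivalent of the parallel group: R_p = 5.890 kΩ.
Node voltage V_A = V_CC · R_p/(R_s + R_p) = 13.7 × 0.8284 = 11.35 V.
I(R2) = V_A / R2 = 11.35/6.91 = 1.642 mA.

I ≈ 1.64 mA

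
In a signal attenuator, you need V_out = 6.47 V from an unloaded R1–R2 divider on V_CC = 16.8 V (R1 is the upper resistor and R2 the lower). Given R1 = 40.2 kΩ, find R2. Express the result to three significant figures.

R2 ≈ 25.2 kΩ

The divider ratio is R2/(R1+R2) = 6.47/16.8 = 0.3851.
R2 = R1 · 0.3851/(1 − 0.3851) = 25.18 kΩ.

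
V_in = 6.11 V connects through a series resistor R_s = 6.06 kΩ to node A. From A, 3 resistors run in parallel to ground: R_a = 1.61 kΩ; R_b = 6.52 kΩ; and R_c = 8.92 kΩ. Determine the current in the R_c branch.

I ≈ 0.107 mA

Parallel bank: R_p = 1/(1/1.61 + 1/6.52 + 1/8.92) = 1.128 kΩ.
V_A by voltage divider: V_A = 6.11 × 1.128/(6.06 + 1.128) = 0.9588 V.
I(R_c) = V_A / R_c = 0.9588/8.92 = 0.1075 mA.
(Equivalently: I_total = 0.8500 mA, then current-divider fraction G_k/ΣG = 0.1264.)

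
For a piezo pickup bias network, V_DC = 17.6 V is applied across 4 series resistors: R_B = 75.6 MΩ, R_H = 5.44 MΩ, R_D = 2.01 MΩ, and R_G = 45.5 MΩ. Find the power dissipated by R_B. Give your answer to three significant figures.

P ≈ 1.42 µW

The common current is I = 17.6/128.5 = 0.1369 µA.
P = I²R = 0.01874 × 75.6 = 1.417 µW.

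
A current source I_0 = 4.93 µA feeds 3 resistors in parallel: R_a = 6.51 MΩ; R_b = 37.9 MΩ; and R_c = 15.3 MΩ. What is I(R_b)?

I ≈ 0.530 µA

Total conductance ΣG = 1/6.51 + 1/37.9 + 1/15.3 = 0.2454 (units of 1/MΩ).
R_b takes the fraction G_k/ΣG = 0.02639/0.2454 = 0.1075, so I = 4.93 × 0.1075 = 0.5302 µA.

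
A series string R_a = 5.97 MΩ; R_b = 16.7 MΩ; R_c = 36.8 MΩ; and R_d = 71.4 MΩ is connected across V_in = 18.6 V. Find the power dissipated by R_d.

P ≈ 1.44 µW

The common current is I = 18.6/130.9 = 0.1421 µA.
P(R_d) = I²·R_d = (0.1421)² × 71.4 = 1.442 µW.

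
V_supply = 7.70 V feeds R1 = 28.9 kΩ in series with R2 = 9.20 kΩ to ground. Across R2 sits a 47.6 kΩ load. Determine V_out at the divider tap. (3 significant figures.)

The load sits in parallel with R2, giving an effective lower resistance R2' = R2·R_L/(R2+R_L) = 7.710 kΩ.
Voltage divider with the loaded lower leg: V_out = 7.70 × 7.710/(28.9 + 7.710) = 7.70 × 0.2106 = 1.622 V.
(Unloaded it would be 1.86 V; the load pulls it down.)

V_out ≈ 1.62 V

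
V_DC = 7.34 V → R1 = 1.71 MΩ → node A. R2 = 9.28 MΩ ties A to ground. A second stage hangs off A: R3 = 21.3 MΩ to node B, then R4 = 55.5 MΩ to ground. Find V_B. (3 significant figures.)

V_B ≈ 4.40 V

Node A sees R2 in parallel with the series input of stage 2, R3 + R4 = 76.80 MΩ.
R2 ‖ (R3+R4) = 8.280 MΩ.
First divider: V_A = V_DC · 8.280/(1.71 + 8.280) = 6.084 V.
Stage 2 is unloaded, so V_B = V_A · R4/(R3+R4) = 6.084 × 55.5/76.80 = 4.396 V.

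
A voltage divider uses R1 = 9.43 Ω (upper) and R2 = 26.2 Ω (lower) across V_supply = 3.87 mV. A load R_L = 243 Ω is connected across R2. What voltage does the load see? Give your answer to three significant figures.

R2 ‖ R_L = (26.2 × 243)/(26.2 + 243) = 23.65 Ω.
Now apply the divider: V_out = 3.87 × 0.7149 = 2.767 mV.

V_out ≈ 2.77 mV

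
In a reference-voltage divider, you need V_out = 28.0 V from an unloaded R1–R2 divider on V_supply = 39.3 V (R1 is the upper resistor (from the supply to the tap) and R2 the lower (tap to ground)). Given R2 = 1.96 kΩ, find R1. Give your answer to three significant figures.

V_out/V_supply = R2/(R1+R2) = 0.7125.
So R1 = R2 · (V_supply/V_out − 1) = 1.96 × (39.3/28.0 − 1) = 1.96 × 0.4036 = 0.7910 kΩ.

R1 ≈ 0.791 kΩ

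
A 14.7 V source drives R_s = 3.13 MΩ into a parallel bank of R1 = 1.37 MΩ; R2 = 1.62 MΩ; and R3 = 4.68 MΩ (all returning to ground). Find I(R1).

I ≈ 1.82 µA

Equivalent of the parallel group: R_p = 0.6407 MΩ.
Node voltage V_A = V_DC · R_p/(R_s + R_p) = 14.7 × 0.1699 = 2.498 V.
I(R1) = V_A / R1 = 2.498/1.37 = 1.823 µA.
(Equivalently: I_total = 3.899 µA, then current-divider fraction G_k/ΣG = 0.4676.)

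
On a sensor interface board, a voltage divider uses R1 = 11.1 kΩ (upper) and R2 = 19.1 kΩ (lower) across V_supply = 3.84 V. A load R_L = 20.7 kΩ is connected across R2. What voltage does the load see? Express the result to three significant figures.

The load sits in parallel with R2, giving an effective lower resistance R2' = R2·R_L/(R2+R_L) = 9.934 kΩ.
Voltage divider with the loaded lower leg: V_out = 3.84 × 9.934/(11.1 + 9.934) = 3.84 × 0.4723 = 1.814 V.

V_out ≈ 1.81 V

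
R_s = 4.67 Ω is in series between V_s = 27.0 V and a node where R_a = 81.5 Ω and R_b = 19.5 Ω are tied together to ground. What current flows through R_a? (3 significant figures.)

I ≈ 0.255 A

Parallel bank: R_p = 1/(1/81.5 + 1/19.5) = 15.74 Ω.
Node voltage V_A = V_s · R_p/(R_s + R_p) = 27.0 × 0.7711 = 20.82 V.
Branch current I = V_A/R_a = 20.82/81.5 = 0.2555 A.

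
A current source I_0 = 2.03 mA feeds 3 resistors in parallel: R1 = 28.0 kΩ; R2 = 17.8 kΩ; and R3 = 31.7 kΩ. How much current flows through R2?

I ≈ 0.924 mA

Conductances: ΣG = 1/28.0 + 1/17.8 + 1/31.7 = 0.1234 (1/kΩ).
R2 takes the fraction G_k/ΣG = 0.05618/0.1234 = 0.4551, so I = 2.03 × 0.4551 = 0.9239 mA.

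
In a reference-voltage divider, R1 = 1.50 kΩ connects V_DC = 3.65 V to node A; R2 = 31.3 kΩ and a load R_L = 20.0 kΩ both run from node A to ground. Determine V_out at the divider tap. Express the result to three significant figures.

The load sits in parallel with R2, giving an effective lower resistance R2' = R2·R_L/(R2+R_L) = 12.20 kΩ.
Now apply the divider: V_out = 3.65 × 0.8905 = 3.250 V.

V_out ≈ 3.25 V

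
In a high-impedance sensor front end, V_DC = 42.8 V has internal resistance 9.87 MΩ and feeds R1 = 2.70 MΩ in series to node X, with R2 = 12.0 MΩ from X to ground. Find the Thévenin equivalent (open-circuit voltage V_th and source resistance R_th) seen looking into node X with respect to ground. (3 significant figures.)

R1' = 9.87 + 2.70 = 12.57 MΩ (source resistance + R1).
V_th is the unloaded tap voltage: V_DC · R2/(R1'+R2) = 42.8 × 0.4884 = 20.90 V.
Looking into X with the source shorted: R_th = R1'·R2/(R1'+R2) = 12.57 × 12.0/24.57 = 6.139 MΩ.

V_th ≈ 20.9 V, R_th ≈ 6.14 MΩ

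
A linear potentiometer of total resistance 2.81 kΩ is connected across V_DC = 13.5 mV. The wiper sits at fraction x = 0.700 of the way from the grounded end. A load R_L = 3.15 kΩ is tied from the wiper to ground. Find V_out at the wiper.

Lower segment x·R_p = 1.967 kΩ; upper segment (1−x)·R_p = 0.8430 kΩ.
(x·R_p) ‖ R_L = 1.211 kΩ.
V_out = 13.5 × 1.211/(0.8430 + 1.211) = 7.959 mV.

V_out ≈ 7.96 mV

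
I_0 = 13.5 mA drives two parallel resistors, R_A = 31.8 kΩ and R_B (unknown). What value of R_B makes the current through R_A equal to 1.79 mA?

Two-branch current divider: I_A = I_0 · R_B/(R_A + R_B).
With f = 0.1326, R_B = R_A · f/(1−f) = 31.8 × 0.1529 = 4.861 kΩ.

R_B ≈ 4.86 kΩ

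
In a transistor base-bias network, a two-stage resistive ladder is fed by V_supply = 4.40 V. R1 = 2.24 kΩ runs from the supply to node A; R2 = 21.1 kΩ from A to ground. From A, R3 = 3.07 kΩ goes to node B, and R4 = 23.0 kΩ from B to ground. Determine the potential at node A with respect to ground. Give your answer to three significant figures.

Node A sees R2 in parallel with the series input of stage 2, R3 + R4 = 26.07 kΩ.
Effective lower resistance at A: R2 ‖ 26.07 = 11.66 kΩ.
V_A = 4.40 × 11.66/(2.24 + 11.66) = 3.691 V.

V_A ≈ 3.69 V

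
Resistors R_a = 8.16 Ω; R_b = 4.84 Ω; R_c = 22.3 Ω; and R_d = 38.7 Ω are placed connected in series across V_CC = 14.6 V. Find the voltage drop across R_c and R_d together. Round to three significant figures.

V ≈ 12.0 V

Series total: ΣR = 8.16 + 4.84 + 22.3 + 38.7 = 74.00 Ω.
R_{R_c..R_d} = 22.3 + 38.7 = 61.00 Ω.
V = V_CC · R/ΣR = 14.6 × 0.8243 = 12.04 V.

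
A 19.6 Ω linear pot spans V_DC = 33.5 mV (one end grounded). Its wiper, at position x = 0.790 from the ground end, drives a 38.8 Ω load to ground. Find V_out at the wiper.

V_out ≈ 24.4 mV

Split the track: R_lower = x·R_p = 15.48 Ω, R_upper = (1−x)·R_p = 4.116 Ω.
(x·R_p) ‖ R_L = 11.07 Ω.
Loaded-divider output: V_out = 33.5 × 0.7289 = 24.42 mV.
(Unloaded: V_out = x·V_DC = 26.5 mV.)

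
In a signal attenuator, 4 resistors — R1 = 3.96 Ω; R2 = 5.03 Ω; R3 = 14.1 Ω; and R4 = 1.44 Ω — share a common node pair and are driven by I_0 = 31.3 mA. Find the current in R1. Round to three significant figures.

I ≈ 6.50 mA

Total conductance ΣG = 1/3.96 + 1/5.03 + 1/14.1 + 1/1.44 = 1.217 (units of 1/Ω).
Current divider: I(R1) = I_0 · G_k/ΣG = 31.3 × (0.2525/1.217) = 31.3 × 0.2075 = 6.496 mA.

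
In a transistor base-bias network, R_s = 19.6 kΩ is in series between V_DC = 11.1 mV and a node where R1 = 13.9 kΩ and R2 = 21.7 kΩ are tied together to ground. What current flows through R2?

I ≈ 0.154 µA

Equivalent of the parallel group: R_p = 8.473 kΩ.
V_A by voltage divider: V_A = 11.1 × 8.473/(19.6 + 8.473) = 3.350 mV.
Branch current I = V_A/R2 = 3.350/21.7 = 0.1544 µA.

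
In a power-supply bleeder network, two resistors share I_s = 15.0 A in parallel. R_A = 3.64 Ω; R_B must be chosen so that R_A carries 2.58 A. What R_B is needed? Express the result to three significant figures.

R_B ≈ 0.756 Ω

The fraction through R_A equals R_B/(R_A+R_B).
With f = 0.1720, R_B = R_A · f/(1−f) = 3.64 × 0.2077 = 0.7561 Ω.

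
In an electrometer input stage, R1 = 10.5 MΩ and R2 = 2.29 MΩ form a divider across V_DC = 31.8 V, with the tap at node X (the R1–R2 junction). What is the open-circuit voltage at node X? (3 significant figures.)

V_th ≈ 5.69 V

Open-circuit (no load on X): V_th = V_DC · R2/(R1 + R2) = 31.8 × 2.29/(10.50 + 2.29) = 5.694 V.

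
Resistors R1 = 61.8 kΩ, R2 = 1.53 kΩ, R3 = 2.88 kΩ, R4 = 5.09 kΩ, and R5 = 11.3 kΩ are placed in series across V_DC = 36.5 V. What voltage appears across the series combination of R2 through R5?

Total series resistance ΣR = 61.8 + 1.53 + 2.88 + 5.09 + 11.3 = 82.60 kΩ.
R_{R2..R5} = 1.53 + 2.88 + 5.09 + 11.3 = 20.80 kΩ.
By the voltage-divider rule, V = 36.5 × 20.80/82.60 = 9.191 V.

V ≈ 9.19 V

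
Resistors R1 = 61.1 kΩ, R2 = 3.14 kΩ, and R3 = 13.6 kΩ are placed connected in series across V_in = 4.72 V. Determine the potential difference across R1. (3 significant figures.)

V ≈ 3.70 V

Total series resistance ΣR = 61.1 + 3.14 + 13.6 = 77.84 kΩ.
V = V_in · R/ΣR = 4.72 × 0.7849 = 3.705 V.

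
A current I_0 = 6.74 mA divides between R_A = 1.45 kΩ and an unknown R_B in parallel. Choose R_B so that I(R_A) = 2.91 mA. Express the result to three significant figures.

R_B ≈ 1.10 kΩ

The fraction through R_A equals R_B/(R_A+R_B).
2.91/6.74 = R_B/(R_A + R_B) → R_B = R_A · (0.4318)/(1 − 0.4318) = 1.45 × 0.7598 = 1.102 kΩ.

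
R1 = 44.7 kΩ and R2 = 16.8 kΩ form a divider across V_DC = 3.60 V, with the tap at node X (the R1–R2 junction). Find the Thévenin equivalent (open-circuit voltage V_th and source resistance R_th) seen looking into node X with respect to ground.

With X open, the divider is unloaded: V_th = 3.60 × 16.8/61.50 = 0.9834 V.
Zeroing V_DC shorts the top of R1 to ground, so R_th = R1 ‖ R2 = 12.21 kΩ.

V_th ≈ 0.983 V, R_th ≈ 12.2 kΩ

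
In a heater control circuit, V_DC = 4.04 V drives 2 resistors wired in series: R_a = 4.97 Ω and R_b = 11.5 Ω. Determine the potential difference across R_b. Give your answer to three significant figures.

Series total: ΣR = 4.97 + 11.5 = 16.47 Ω.
V = V_DC · R/ΣR = 4.04 × 0.6982 = 2.821 V.

V ≈ 2.82 V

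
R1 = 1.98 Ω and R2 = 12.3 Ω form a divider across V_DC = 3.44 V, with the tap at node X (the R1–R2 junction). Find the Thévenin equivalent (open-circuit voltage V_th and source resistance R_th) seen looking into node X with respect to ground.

Open-circuit (no load on X): V_th = V_DC · R2/(R1 + R2) = 3.44 × 12.3/(1.980 + 12.3) = 2.963 V.
Looking into X with the source shorted: R_th = R1·R2/(R1+R2) = 1.980 × 12.3/14.28 = 1.705 Ω.

V_th ≈ 2.96 V, R_th ≈ 1.71 Ω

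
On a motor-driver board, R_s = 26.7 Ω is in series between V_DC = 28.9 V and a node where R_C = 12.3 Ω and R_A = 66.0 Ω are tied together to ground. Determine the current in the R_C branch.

Parallel bank: R_p = 1/(1/12.3 + 1/66.0) = 10.37 Ω.
Node voltage V_A = V_DC · R_p/(R_s + R_p) = 28.9 × 0.2797 = 8.083 V.
I(R_C) = V_A / R_C = 8.083/12.3 = 0.6572 A.
(Equivalently: I_total = 0.7797 A, then current-divider fraction G_k/ΣG = 0.8429.)

I ≈ 0.657 A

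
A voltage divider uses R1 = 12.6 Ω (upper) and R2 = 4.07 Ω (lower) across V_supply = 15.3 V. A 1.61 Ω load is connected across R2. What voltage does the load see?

First combine the lower leg with the load: R2 ‖ R_L = 1.154 Ω.
Then V_out = V_supply · R2'/(R1 + R2') = 15.3 × 1.154/13.75 = 1.283 V.
(Unloaded it would be 3.74 V; the load pulls it down.)

V_out ≈ 1.28 V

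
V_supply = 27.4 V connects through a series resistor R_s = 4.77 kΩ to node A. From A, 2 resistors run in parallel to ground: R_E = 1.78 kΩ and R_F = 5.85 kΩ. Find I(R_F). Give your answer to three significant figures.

I ≈ 1.04 mA

Parallel bank: R_p = 1/(1/1.78 + 1/5.85) = 1.365 kΩ.
V_A by voltage divider: V_A = 27.4 × 1.365/(4.77 + 1.365) = 6.095 V.
Branch current I = V_A/R_F = 6.095/5.85 = 1.042 mA.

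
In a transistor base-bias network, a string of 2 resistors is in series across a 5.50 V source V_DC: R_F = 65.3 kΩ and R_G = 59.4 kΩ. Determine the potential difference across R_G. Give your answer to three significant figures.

V ≈ 2.62 V

Series total: ΣR = 65.3 + 59.4 = 124.7 kΩ.
V = V_DC · R/ΣR = 5.50 × 0.4763 = 2.620 V.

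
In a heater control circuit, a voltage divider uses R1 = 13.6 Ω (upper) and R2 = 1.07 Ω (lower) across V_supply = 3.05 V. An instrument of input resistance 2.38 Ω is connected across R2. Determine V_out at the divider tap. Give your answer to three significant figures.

First combine the lower leg with the load: R2 ‖ R_L = 0.7381 Ω.
Then V_out = V_supply · R2'/(R1 + R2') = 3.05 × 0.7381/14.34 = 0.1570 V.

V_out ≈ 0.157 V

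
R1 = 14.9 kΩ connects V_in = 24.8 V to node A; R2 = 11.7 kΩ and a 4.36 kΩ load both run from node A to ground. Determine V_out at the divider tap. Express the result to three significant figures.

R2 ‖ R_L = (11.7 × 4.36)/(11.7 + 4.36) = 3.176 kΩ.
Now apply the divider: V_out = 24.8 × 0.1757 = 4.358 V.
(Unloaded it would be 10.9 V; the load pulls it down.)

V_out ≈ 4.36 V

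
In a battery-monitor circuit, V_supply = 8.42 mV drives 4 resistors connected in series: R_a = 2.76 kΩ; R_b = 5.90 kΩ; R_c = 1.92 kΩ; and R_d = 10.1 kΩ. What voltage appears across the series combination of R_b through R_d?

V ≈ 7.30 mV

Total series resistance ΣR = 2.76 + 5.90 + 1.92 + 10.1 = 20.68 kΩ.
R_{R_b..R_d} = 5.90 + 1.92 + 10.1 = 17.92 kΩ.
V = V_supply · R/ΣR = 8.42 × 0.8665 = 7.296 mV.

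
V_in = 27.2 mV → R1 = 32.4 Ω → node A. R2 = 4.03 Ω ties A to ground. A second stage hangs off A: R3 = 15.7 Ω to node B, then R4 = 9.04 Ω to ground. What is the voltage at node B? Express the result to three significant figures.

The second stage (R3 + R4 = 24.74 Ω) loads node A in parallel with R2.
R2 ‖ (R3+R4) = 3.465 Ω.
V_A = 27.2 × 3.465/(32.4 + 3.465) = 2.628 mV.
V_B = V_A × 0.3654 = 0.9603 mV.

V_B ≈ 0.960 mV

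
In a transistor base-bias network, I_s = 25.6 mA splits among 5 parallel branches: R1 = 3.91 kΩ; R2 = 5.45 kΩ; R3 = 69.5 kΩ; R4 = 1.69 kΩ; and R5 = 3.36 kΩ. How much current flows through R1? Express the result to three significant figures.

ΣG = 1/3.91 + 1/5.45 + 1/69.5 + 1/1.69 + 1/3.36 = 1.343.
By the current-divider rule, I = I_s · G_k/ΣG = 25.6 × 0.1904 = 4.875 mA.

I ≈ 4.88 mA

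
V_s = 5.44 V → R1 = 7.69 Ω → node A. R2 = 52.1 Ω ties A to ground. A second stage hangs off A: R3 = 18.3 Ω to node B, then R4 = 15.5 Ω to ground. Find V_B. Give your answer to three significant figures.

Looking into the second stage from A: R3 + R4 = 33.80 Ω appears in parallel with R2.
Effective lower resistance at A: R2 ‖ 33.80 = 20.50 Ω.
So V_A = 5.44 × 0.7272 = 3.956 V.
Then the unloaded second divider: V_B = V_A × R4/(R3+R4) = 3.956 × 0.4586 = 1.814 V.

V_B ≈ 1.81 V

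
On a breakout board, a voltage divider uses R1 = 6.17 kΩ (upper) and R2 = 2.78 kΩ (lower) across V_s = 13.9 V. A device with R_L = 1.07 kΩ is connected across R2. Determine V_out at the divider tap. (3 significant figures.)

The load sits in parallel with R2, giving an effective lower resistance R2' = R2·R_L/(R2+R_L) = 0.7726 kΩ.
Now apply the divider: V_out = 13.9 × 0.1113 = 1.547 V.
(Unloaded it would be 4.32 V; the load pulls it down.)

V_out ≈ 1.55 V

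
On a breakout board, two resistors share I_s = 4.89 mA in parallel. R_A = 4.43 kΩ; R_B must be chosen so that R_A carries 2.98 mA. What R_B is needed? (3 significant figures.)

R_B ≈ 6.91 kΩ

The fraction through R_A equals R_B/(R_A+R_B).
2.98/4.89 = R_B/(R_A + R_B) → R_B = R_A · (0.6094)/(1 − 0.6094) = 4.43 × 1.560 = 6.912 kΩ.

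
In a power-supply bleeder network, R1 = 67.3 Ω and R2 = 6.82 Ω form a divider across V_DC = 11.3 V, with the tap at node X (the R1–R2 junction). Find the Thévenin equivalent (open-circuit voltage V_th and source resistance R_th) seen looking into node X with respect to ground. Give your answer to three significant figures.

V_th ≈ 1.04 V, R_th ≈ 6.19 Ω

With X open, the divider is unloaded: V_th = 11.3 × 6.82/74.12 = 1.040 V.
With V_DC suppressed (replaced by a short), R_th = R1 ‖ R2 = (67.30 × 6.82)/(67.30 + 6.82) = 6.192 Ω.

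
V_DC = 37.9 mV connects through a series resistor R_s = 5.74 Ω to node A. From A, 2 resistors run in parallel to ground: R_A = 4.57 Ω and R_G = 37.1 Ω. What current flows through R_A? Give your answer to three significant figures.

I ≈ 3.44 mA

Combine the parallel branches: R_p = (1/4.57 + 1/37.1)⁻¹ = 4.069 Ω.
V_A by voltage divider: V_A = 37.9 × 4.069/(5.74 + 4.069) = 15.72 mV.
Branch current I = V_A/R_A = 15.72/4.57 = 3.440 mA.
(Check via current divider: I_total = 3.864 mA; share G_k/ΣG = 0.8903 → same result.)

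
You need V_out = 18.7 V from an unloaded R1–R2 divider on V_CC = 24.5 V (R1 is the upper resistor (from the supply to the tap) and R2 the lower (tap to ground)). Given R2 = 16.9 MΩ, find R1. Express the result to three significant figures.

R1 ≈ 5.24 MΩ

Required fraction k = V_out/V_CC = 0.7633.
So R1 = R2 · (V_CC/V_out − 1) = 16.9 × (24.5/18.7 − 1) = 16.9 × 0.3102 = 5.242 MΩ.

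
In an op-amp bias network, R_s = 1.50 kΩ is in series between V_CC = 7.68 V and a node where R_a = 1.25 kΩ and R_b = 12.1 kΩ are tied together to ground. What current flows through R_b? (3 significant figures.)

Parallel bank: R_p = 1/(1/1.25 + 1/12.1) = 1.133 kΩ.
V_A = 7.68 × 1.133/2.633 = 3.305 V.
Branch current I = V_A/R_b = 3.305/12.1 = 0.2731 mA.

I ≈ 0.273 mA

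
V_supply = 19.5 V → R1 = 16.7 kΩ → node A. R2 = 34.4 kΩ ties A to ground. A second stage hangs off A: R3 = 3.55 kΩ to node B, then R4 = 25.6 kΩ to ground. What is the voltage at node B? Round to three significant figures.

Node A sees R2 in parallel with the series input of stage 2, R3 + R4 = 29.15 kΩ.
R2 ‖ (R3+R4) = 15.78 kΩ.
So V_A = 19.5 × 0.4858 = 9.474 V.
Then the unloaded second divider: V_B = V_A × R4/(R3+R4) = 9.474 × 0.8782 = 8.320 V.

V_B ≈ 8.32 V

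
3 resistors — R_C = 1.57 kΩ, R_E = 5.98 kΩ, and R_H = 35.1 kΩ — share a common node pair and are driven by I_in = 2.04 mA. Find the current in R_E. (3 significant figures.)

I ≈ 0.410 mA

Total conductance ΣG = 1/1.57 + 1/5.98 + 1/35.1 = 0.8327 (units of 1/kΩ).
R_E takes the fraction G_k/ΣG = 0.1672/0.8327 = 0.2008, so I = 2.04 × 0.2008 = 0.4097 mA.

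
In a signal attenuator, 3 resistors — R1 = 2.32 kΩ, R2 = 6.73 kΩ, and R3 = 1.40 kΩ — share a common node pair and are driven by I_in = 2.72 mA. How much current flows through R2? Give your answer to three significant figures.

I ≈ 0.312 mA

Conductances: ΣG = 1/2.32 + 1/6.73 + 1/1.40 = 1.294 (1/kΩ).
R2 takes the fraction G_k/ΣG = 0.1486/1.294 = 0.1148, so I = 2.72 × 0.1148 = 0.3124 mA.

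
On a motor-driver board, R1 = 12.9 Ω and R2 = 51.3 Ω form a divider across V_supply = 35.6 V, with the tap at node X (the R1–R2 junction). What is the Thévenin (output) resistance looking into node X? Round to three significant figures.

R_th ≈ 10.3 Ω

Zeroing V_supply shorts the top of R1 to ground, so R_th = R1 ‖ R2 = 10.31 Ω.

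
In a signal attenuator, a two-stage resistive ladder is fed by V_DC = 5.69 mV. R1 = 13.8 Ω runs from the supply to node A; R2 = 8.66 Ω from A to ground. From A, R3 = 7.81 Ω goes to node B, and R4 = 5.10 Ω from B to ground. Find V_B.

The second stage (R3 + R4 = 12.91 Ω) loads node A in parallel with R2.
R2 ‖ (R3+R4) = 5.183 Ω.
V_A = 5.69 × 5.183/(13.8 + 5.183) = 1.554 mV.
Stage 2 is unloaded, so V_B = V_A · R4/(R3+R4) = 1.554 × 5.10/12.91 = 0.6137 mV.

V_B ≈ 0.614 mV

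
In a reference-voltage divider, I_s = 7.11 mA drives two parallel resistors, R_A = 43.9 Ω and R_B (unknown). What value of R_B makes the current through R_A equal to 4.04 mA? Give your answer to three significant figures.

R_B ≈ 57.8 Ω

The fraction through R_A equals R_B/(R_A+R_B).
4.04/7.11 = R_B/(R_A + R_B) → R_B = R_A · (0.5682)/(1 − 0.5682) = 43.9 × 1.316 = 57.77 Ω.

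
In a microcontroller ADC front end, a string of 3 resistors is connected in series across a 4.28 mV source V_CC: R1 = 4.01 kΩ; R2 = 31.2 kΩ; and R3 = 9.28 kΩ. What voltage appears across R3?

V ≈ 0.893 mV

Total series resistance ΣR = 4.01 + 31.2 + 9.28 = 44.49 kΩ.
By the voltage-divider rule, V = 4.28 × 9.280/44.49 = 0.8927 mV.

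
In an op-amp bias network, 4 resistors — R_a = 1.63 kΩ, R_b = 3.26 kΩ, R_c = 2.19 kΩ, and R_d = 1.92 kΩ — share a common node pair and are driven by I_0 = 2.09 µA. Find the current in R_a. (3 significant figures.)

Conductances: ΣG = 1/1.63 + 1/3.26 + 1/2.19 + 1/1.92 = 1.898 (1/kΩ).
Current divider: I(R_a) = I_0 · G_k/ΣG = 2.09 × (0.6135/1.898) = 2.09 × 0.3233 = 0.6757 µA.

I ≈ 0.676 µA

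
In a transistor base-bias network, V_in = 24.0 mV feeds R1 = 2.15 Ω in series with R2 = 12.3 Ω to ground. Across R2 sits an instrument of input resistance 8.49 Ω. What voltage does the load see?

V_out ≈ 16.8 mV

First combine the lower leg with the load: R2 ‖ R_L = 5.023 Ω.
Then V_out = V_in · R2'/(R1 + R2') = 24.0 × 5.023/7.173 = 16.81 mV.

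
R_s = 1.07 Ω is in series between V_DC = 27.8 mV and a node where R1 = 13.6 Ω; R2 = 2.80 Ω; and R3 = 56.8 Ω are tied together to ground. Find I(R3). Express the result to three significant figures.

Combine the parallel branches: R_p = (1/13.6 + 1/2.80 + 1/56.8)⁻¹ = 2.231 Ω.
V_A by voltage divider: V_A = 27.8 × 2.231/(1.07 + 2.231) = 18.79 mV.
I(R3) = V_A / R3 = 18.79/56.8 = 0.3308 mA.

I ≈ 0.331 mA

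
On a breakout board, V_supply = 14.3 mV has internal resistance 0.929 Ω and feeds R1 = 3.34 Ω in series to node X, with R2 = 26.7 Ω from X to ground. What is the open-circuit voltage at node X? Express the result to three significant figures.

V_th ≈ 12.3 mV

R1' = 0.929 + 3.34 = 4.269 Ω (source resistance + R1).
With X open, the divider is unloaded: V_th = 14.3 × 26.7/30.97 = 12.33 mV.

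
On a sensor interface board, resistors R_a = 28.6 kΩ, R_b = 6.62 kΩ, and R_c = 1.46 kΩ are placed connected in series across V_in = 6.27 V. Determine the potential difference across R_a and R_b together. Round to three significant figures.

Total series resistance ΣR = 28.6 + 6.62 + 1.46 = 36.68 kΩ.
R_{R_a..R_b} = 28.6 + 6.62 = 35.22 kΩ.
By the voltage-divider rule, V = 6.27 × 35.22/36.68 = 6.020 V.

V ≈ 6.02 V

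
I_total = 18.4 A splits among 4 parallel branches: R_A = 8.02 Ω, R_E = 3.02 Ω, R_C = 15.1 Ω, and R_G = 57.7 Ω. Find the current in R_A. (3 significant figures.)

I ≈ 4.25 A

Total conductance ΣG = 1/8.02 + 1/3.02 + 1/15.1 + 1/57.7 = 0.5394 (units of 1/Ω).
Current divider: I(R_A) = I_total · G_k/ΣG = 18.4 × (0.1247/0.5394) = 18.4 × 0.2312 = 4.254 A.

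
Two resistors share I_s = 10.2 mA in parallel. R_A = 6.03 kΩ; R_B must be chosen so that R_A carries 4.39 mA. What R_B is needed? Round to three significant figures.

Two-branch current divider: I_A = I_s · R_B/(R_A + R_B).
4.39/10.2 = R_B/(R_A + R_B) → R_B = R_A · (0.4304)/(1 − 0.4304) = 6.03 × 0.7556 = 4.556 kΩ.

R_B ≈ 4.56 kΩ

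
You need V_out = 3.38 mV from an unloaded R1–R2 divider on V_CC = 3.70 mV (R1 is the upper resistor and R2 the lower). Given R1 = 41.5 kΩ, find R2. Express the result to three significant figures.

V_out/V_CC = R2/(R1+R2) = 0.9135.
Rearranging, R2 = R1·k/(1−k) = 41.5 × 10.56 = 438.3 kΩ.

R2 ≈ 438 kΩ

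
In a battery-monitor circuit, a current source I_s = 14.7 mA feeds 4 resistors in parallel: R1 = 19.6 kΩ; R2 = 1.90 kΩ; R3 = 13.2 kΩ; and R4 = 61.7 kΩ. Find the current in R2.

I ≈ 11.6 mA

Conductances: ΣG = 1/19.6 + 1/1.90 + 1/13.2 + 1/61.7 = 0.6693 (1/kΩ).
By the current-divider rule, I = I_s · G_k/ΣG = 14.7 × 0.7864 = 11.56 mA.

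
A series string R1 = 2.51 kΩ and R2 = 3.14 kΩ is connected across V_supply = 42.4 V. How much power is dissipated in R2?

Series current I = V_supply/ΣR = 42.4/5.650 = 7.504 mA.
P(R2) = I²·R2 = (7.504)² × 3.14 = 176.8 mW.

P ≈ 177 mW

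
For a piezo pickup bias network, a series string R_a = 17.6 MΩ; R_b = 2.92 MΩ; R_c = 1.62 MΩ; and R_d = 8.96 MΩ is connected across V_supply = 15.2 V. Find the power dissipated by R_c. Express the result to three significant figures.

P ≈ 0.387 µW

Series current I = V_supply/ΣR = 15.2/31.10 = 0.4887 µA.
P(R_c) = I²·R_c = (0.4887)² × 1.62 = 0.3870 µW.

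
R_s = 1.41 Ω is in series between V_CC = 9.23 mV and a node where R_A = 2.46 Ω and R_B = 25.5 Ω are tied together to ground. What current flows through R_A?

Parallel bank: R_p = 1/(1/2.46 + 1/25.5) = 2.244 Ω.
V_A = 9.23 × 2.244/3.654 = 5.668 mV.
Branch current I = V_A/R_A = 5.668/2.46 = 2.304 mA.
(Check via current divider: I_total = 2.526 mA; share G_k/ΣG = 0.9120 → same result.)

I ≈ 2.30 mA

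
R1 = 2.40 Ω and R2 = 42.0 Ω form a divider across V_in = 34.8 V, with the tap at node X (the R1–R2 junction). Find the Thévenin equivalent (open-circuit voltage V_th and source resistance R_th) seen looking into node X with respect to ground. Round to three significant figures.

V_th ≈ 32.9 V, R_th ≈ 2.27 Ω

V_th is the unloaded tap voltage: V_in · R2/(R1+R2) = 34.8 × 0.9459 = 32.92 V.
Zeroing V_in shorts the top of R1 to ground, so R_th = R1 ‖ R2 = 2.270 Ω.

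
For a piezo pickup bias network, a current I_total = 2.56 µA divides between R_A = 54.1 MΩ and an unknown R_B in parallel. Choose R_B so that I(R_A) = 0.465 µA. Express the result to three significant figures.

Two-branch current divider: I_A = I_total · R_B/(R_A + R_B).
0.465/2.56 = R_B/(R_A + R_B) → R_B = R_A · (0.1816)/(1 − 0.1816) = 54.1 × 0.2220 = 12.01 MΩ.

R_B ≈ 12.0 MΩ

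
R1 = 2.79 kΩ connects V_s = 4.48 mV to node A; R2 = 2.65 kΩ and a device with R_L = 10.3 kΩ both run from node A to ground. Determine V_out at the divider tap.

V_out ≈ 1.93 mV

First combine the lower leg with the load: R2 ‖ R_L = 2.108 kΩ.
Then V_out = V_s · R2'/(R1 + R2') = 4.48 × 2.108/4.898 = 1.928 mV.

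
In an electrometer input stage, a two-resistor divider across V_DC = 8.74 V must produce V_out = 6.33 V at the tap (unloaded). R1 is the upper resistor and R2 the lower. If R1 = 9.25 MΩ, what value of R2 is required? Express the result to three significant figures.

The divider ratio is R2/(R1+R2) = 6.33/8.74 = 0.7243.
Rearranging, R2 = R1·k/(1−k) = 9.25 × 2.627 = 24.30 MΩ.

R2 ≈ 24.3 MΩ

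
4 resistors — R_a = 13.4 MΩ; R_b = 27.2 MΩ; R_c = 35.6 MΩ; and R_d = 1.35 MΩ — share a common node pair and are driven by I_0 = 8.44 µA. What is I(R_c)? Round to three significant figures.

Conductances: ΣG = 1/13.4 + 1/27.2 + 1/35.6 + 1/1.35 = 0.8802 (1/MΩ).
By the current-divider rule, I = I_0 · G_k/ΣG = 8.44 × 0.03191 = 0.2693 µA.

I ≈ 0.269 µA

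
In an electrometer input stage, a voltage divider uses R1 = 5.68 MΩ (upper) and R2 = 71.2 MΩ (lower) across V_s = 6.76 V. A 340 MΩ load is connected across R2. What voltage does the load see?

First combine the lower leg with the load: R2 ‖ R_L = 58.87 MΩ.
Voltage divider with the loaded lower leg: V_out = 6.76 × 58.87/(5.68 + 58.87) = 6.76 × 0.9120 = 6.165 V.

V_out ≈ 6.17 V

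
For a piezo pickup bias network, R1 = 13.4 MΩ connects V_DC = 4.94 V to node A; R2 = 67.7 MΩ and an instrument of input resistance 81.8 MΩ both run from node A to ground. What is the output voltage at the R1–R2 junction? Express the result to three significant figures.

The load sits in parallel with R2, giving an effective lower resistance R2' = R2·R_L/(R2+R_L) = 37.04 MΩ.
Then V_out = V_DC · R2'/(R1 + R2') = 4.94 × 37.04/50.44 = 3.628 V.
(Unloaded it would be 4.12 V; the load pulls it down.)

V_out ≈ 3.63 V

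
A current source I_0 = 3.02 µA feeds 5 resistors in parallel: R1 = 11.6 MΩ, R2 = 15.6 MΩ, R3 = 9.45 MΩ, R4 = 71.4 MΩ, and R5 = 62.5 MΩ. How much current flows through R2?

ΣG = 1/11.6 + 1/15.6 + 1/9.45 + 1/71.4 + 1/62.5 = 0.2861.
R2 takes the fraction G_k/ΣG = 0.06410/0.2861 = 0.2240, so I = 3.02 × 0.2240 = 0.6766 µA.

I ≈ 0.677 µA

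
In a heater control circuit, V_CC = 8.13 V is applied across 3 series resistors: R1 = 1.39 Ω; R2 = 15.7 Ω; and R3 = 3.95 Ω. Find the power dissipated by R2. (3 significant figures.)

P ≈ 2.34 W

Series current I = V_CC/ΣR = 8.13/21.04 = 0.3864 A.
P(R2) = I²·R2 = (0.3864)² × 15.7 = 2.344 W.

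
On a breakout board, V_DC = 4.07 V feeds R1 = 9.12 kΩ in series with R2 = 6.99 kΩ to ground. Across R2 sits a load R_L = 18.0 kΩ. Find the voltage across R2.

R2 ‖ R_L = (6.99 × 18.0)/(6.99 + 18.0) = 5.035 kΩ.
Then V_out = V_DC · R2'/(R1 + R2') = 4.07 × 5.035/14.15 = 1.448 V.

V_out ≈ 1.45 V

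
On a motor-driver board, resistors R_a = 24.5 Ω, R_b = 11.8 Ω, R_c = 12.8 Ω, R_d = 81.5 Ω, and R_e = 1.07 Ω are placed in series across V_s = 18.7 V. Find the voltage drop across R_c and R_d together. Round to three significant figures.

Series total: ΣR = 24.5 + 11.8 + 12.8 + 81.5 + 1.07 = 131.7 Ω.
R_{R_c..R_d} = 12.8 + 81.5 = 94.30 Ω.
Voltage divider: V = V_s · (94.30 / 131.7) = 18.7 × 0.7162 = 13.39 V.

V ≈ 13.4 V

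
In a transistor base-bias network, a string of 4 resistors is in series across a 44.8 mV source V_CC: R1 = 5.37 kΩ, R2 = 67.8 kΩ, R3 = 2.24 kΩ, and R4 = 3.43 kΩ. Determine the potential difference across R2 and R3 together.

V ≈ 39.8 mV

Total series resistance ΣR = 5.37 + 67.8 + 2.24 + 3.43 = 78.84 kΩ.
R_{R2..R3} = 67.8 + 2.24 = 70.04 kΩ.
By the voltage-divider rule, V = 44.8 × 70.04/78.84 = 39.80 mV.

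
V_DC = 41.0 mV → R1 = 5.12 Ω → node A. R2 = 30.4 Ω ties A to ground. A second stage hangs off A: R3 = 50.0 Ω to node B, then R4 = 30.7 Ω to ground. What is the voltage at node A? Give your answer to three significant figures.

Node A sees R2 in parallel with the series input of stage 2, R3 + R4 = 80.70 Ω.
R2 ‖ (R3+R4) = 22.08 Ω.
So V_A = 41.0 × 0.8118 = 33.28 mV.

V_A ≈ 33.3 mV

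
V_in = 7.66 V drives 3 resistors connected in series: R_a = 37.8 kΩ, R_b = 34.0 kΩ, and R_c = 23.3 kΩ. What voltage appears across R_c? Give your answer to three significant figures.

V ≈ 1.88 V

Series total: ΣR = 37.8 + 34.0 + 23.3 = 95.10 kΩ.
V = V_in · R/ΣR = 7.66 × 0.2450 = 1.877 V.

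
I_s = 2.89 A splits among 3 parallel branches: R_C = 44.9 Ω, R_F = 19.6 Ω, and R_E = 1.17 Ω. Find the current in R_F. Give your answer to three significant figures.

Conductances: ΣG = 1/44.9 + 1/19.6 + 1/1.17 = 0.9280 (1/Ω).
R_F takes the fraction G_k/ΣG = 0.05102/0.9280 = 0.05498, so I = 2.89 × 0.05498 = 0.1589 A.

I ≈ 0.159 A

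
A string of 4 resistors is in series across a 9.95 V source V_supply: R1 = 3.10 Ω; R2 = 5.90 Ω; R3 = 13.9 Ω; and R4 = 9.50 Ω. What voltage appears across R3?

V ≈ 4.27 V

Total series resistance ΣR = 3.10 + 5.90 + 13.9 + 9.50 = 32.40 Ω.
By the voltage-divider rule, V = 9.95 × 13.90/32.40 = 4.269 V.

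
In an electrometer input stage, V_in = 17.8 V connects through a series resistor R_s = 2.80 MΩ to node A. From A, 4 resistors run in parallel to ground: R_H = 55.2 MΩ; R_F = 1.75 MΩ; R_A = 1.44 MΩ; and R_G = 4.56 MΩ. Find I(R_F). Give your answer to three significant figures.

I ≈ 1.95 µA

Equivalent of the parallel group: R_p = 0.6652 MΩ.
Node voltage V_A = V_in · R_p/(R_s + R_p) = 17.8 × 0.1920 = 3.417 V.
I(R_F) = V_A / R_F = 3.417/1.75 = 1.953 µA.
(Check via current divider: I_total = 5.137 µA; share G_k/ΣG = 0.3801 → same result.)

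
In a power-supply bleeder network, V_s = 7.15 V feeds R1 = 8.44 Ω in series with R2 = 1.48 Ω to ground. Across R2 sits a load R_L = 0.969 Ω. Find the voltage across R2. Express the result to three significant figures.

R2 ‖ R_L = (1.48 × 0.969)/(1.48 + 0.969) = 0.5856 Ω.
Voltage divider with the loaded lower leg: V_out = 7.15 × 0.5856/(8.44 + 0.5856) = 7.15 × 0.06488 = 0.4639 V.
(Unloaded it would be 1.07 V; the load pulls it down.)

V_out ≈ 0.464 V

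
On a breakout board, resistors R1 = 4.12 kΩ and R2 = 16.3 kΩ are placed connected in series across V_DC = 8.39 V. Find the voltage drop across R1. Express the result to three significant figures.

V ≈ 1.69 V

Series total: ΣR = 4.12 + 16.3 = 20.42 kΩ.
V = V_DC · R/ΣR = 8.39 × 0.2018 = 1.693 V.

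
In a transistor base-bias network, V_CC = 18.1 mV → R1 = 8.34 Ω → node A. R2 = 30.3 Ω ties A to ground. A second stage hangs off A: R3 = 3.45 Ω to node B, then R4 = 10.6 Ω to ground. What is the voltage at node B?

The second stage (R3 + R4 = 14.05 Ω) loads node A in parallel with R2.
R2 ‖ (R3+R4) = 9.599 Ω.
So V_A = 18.1 × 0.5351 = 9.685 mV.
Stage 2 is unloaded, so V_B = V_A · R4/(R3+R4) = 9.685 × 10.6/14.05 = 7.307 mV.

V_B ≈ 7.31 mV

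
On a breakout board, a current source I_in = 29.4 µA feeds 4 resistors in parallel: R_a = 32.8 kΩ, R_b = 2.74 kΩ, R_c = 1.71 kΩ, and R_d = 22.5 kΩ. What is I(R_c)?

I ≈ 16.8 µA

Conductances: ΣG = 1/32.8 + 1/2.74 + 1/1.71 + 1/22.5 = 1.025 (1/kΩ).
Current divider: I(R_c) = I_in · G_k/ΣG = 29.4 × (0.5848/1.025) = 29.4 × 0.5707 = 16.78 µA.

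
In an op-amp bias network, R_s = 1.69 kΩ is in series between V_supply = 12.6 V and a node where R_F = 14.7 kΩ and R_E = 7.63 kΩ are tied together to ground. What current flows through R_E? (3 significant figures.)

Parallel bank: R_p = 1/(1/14.7 + 1/7.63) = 5.023 kΩ.
V_A by voltage divider: V_A = 12.6 × 5.023/(1.69 + 5.023) = 9.428 V.
Branch current I = V_A/R_E = 9.428/7.63 = 1.236 mA.
(Check via current divider: I_total = 1.877 mA; share G_k/ΣG = 0.6583 → same result.)

I ≈ 1.24 mA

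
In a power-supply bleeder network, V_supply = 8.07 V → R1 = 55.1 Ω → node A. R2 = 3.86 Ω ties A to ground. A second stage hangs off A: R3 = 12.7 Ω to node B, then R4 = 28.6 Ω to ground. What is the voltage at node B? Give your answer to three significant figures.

V_B ≈ 0.336 V

Looking into the second stage from A: R3 + R4 = 41.30 Ω appears in parallel with R2.
R2 ‖ (R3+R4) = 3.530 Ω.
First divider: V_A = V_supply · 3.530/(55.1 + 3.530) = 0.4859 V.
Stage 2 is unloaded, so V_B = V_A · R4/(R3+R4) = 0.4859 × 28.6/41.30 = 0.3365 V.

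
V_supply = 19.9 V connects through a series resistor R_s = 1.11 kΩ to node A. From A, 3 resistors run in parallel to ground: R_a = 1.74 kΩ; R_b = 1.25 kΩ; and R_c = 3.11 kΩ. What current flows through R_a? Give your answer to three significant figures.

Parallel bank: R_p = 1/(1/1.74 + 1/1.25 + 1/3.11) = 0.5895 kΩ.
V_A by voltage divider: V_A = 19.9 × 0.5895/(1.11 + 0.5895) = 6.903 V.
I(R_a) = V_A / R_a = 6.903/1.74 = 3.967 mA.
(Equivalently: I_total = 11.71 mA, then current-divider fraction G_k/ΣG = 0.3388.)

I ≈ 3.97 mA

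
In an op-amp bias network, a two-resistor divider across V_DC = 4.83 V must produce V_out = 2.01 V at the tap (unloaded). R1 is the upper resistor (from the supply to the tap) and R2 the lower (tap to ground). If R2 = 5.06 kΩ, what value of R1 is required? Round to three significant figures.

R1 ≈ 7.10 kΩ

V_out/V_DC = R2/(R1+R2) = 0.4161.
R1 = R2·(1/k − 1) = 5.06 × 1.403 = 7.099 kΩ.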